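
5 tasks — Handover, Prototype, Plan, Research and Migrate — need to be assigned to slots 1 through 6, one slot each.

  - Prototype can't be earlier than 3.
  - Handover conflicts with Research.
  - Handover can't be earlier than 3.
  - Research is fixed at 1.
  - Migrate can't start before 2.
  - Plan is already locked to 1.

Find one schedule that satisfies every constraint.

Plan=1; Prototype=3; Research=1; Migrate=2; Handover=3

Checking: Handover(3) != Research(1); Migrate=2 in [2,6]; Plan=1 in [1,1]; Handover=3 in [3,6]; Research=1 in [1,1]; Prototype=3 in [3,6].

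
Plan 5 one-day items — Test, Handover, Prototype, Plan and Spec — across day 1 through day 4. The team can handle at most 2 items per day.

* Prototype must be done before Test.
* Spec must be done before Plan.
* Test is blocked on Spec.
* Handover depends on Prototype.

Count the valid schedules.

56

Splitting on Test: it can be day 2 (8), day 3 (21), day 4 (27). Listing each branch's schedules as (Handover, Prototype, Plan, Spec) by day number:
Test=day 2: (2,1,3,1) (2,1,4,1) (3,1,2,1) (3,1,3,1) (3,1,4,1) (4,1,2,1) (4,1,3,1) (4,1,4,1) — 8.
Test=day 3: (2,1,2,1) (2,1,3,1) (2,1,3,2) (2,1,4,1) (2,1,4,2) (3,1,2,1) (3,1,4,1) (3,1,4,2) (3,2,2,1) (3,2,4,1) (3,2,4,2) (4,1,2,1) (4,1,3,1) (4,1,3,2) (4,1,4,1) (4,1,4,2) (4,2,2,1) (4,2,3,1) (4,2,3,2) (4,2,4,1) (4,2,4,2) — 21.
Test=day 4: (2,1,2,1) (2,1,3,1) (2,1,3,2) (2,1,4,1) (2,1,4,2) (2,1,4,3) (3,1,2,1) (3,1,3,1) (3,1,3,2) (3,1,4,1) (3,1,4,2) (3,1,4,3) (3,2,2,1) (3,2,3,1) (3,2,3,2) (3,2,4,1) (3,2,4,2) (3,2,4,3) (4,1,2,1) (4,1,3,1) (4,1,3,2) (4,2,2,1) (4,2,3,1) (4,2,3,2) (4,3,2,1) (4,3,3,1) (4,3,3,2) — 27.
Summing: 8 + 21 + 27 = 56.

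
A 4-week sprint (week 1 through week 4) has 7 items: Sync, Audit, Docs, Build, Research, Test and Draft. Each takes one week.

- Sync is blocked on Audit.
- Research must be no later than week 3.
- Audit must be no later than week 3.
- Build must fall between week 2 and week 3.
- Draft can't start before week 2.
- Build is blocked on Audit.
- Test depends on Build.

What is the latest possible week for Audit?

week 2

Audit's own window allows nothing later than week 3; downstream work caps Audit at week 2.
Audit at week 2 is achievable: Docs=week 1; Sync=week 3; Research=week 1; Draft=week 2; Test=week 4; Build=week 3; Audit=week 2.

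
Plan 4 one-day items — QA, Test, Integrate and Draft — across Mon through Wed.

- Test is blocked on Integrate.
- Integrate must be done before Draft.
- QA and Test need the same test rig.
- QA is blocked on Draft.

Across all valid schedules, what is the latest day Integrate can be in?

Downstream work caps Integrate at Mon.
Integrate at Mon is achievable: Integrate -> Mon; Draft -> Tue; QA -> Wed; Test -> Tue.

Mon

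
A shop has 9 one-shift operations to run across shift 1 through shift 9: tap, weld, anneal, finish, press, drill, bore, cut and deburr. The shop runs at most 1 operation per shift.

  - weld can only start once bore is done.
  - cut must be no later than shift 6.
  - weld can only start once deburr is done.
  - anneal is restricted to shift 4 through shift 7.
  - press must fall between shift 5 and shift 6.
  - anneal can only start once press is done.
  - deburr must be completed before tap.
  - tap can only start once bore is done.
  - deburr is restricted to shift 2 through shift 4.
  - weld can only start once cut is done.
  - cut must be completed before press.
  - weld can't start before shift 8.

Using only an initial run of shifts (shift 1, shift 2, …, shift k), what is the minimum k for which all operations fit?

9

The precedence chain requires at least 3 distinct shifts.
With at most 1 per shift and 9 operations, at least 9 shifts are needed.
weld can't be placed before shift 8, so the schedule must run through at least shift 8.
9 works (last occupied shift: shift 9): for example finish in shift 7; cut in shift 1; weld in shift 8; anneal in shift 6; drill in shift 9; tap in shift 4; bore in shift 3; deburr in shift 2; press in shift 5.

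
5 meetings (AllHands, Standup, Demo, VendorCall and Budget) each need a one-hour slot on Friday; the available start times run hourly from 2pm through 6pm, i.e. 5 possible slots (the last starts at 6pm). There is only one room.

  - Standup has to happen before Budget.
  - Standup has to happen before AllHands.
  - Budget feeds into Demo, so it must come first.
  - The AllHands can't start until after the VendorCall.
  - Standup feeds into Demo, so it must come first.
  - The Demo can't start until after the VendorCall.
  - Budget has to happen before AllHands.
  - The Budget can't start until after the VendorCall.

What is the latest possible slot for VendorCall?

Downstream work caps VendorCall at 4pm.
VendorCall at 3pm is achievable: VendorCall in 3pm; AllHands in 5pm; Standup in 2pm; Budget in 4pm; Demo in 6pm.
Nothing later works — the capacity limit rule out every slot after 3pm.

3pm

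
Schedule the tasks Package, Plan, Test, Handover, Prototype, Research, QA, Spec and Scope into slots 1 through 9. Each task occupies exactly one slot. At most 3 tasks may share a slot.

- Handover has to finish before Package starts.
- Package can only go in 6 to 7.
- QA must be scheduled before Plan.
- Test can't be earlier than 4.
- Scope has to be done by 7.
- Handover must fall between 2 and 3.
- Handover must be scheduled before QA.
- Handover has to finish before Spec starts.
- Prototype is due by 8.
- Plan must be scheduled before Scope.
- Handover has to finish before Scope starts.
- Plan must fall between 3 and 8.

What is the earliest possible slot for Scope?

5

Precedence pushes Scope to at least 5; Scope's own window allows nothing later than 7.
Scope at 5 is achievable: Research -> 1, Prototype -> 1, Scope -> 5, QA -> 3, Plan -> 4, Package -> 6, Test -> 4, Spec -> 3, Handover -> 2.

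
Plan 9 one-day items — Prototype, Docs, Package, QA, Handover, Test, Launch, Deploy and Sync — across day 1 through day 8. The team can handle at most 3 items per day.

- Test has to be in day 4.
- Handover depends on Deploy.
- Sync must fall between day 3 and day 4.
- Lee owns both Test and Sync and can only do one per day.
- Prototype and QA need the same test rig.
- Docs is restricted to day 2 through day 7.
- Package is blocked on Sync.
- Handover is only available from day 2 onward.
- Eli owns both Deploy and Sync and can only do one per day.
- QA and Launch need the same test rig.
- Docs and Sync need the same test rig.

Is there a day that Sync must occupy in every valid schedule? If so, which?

day 3

Sync's window is day 3–day 4.
Test is fixed at day 4, and Sync can't share a day with Test.
So Sync must be day 3.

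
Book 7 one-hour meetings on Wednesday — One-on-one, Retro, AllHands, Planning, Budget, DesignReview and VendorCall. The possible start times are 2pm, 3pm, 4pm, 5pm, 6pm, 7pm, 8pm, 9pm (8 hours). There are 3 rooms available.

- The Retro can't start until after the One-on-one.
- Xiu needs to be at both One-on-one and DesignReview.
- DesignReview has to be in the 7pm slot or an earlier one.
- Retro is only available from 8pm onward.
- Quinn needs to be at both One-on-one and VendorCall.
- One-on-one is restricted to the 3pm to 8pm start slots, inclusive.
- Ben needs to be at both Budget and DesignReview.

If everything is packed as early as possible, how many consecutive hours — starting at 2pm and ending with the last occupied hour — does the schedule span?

The precedence chain requires at least 2 distinct hours.
With at most 3 per hour and 7 meetings, at least 3 hours are needed.
Retro can't be placed before 8pm — that is hour 7 counting from 2pm — so the schedule must run through at least 7 hours.
7 works (last occupied hour: 8pm): for example One-on-one in 3pm; VendorCall in 4pm; DesignReview in 2pm; Planning in 2pm; Retro in 8pm; AllHands in 2pm; Budget in 3pm.

7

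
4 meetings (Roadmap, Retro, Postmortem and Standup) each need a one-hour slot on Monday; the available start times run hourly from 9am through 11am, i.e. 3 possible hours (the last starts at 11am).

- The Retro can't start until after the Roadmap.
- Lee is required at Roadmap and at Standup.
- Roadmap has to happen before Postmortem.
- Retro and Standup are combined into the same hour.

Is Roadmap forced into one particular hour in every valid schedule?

Roadmap can be 9am (e.g. Standup -> 10am; Roadmap -> 9am; Postmortem -> 10am; Retro -> 10am) or 10am (e.g. Retro -> 11am; Standup -> 11am; Roadmap -> 10am; Postmortem -> 11am).

No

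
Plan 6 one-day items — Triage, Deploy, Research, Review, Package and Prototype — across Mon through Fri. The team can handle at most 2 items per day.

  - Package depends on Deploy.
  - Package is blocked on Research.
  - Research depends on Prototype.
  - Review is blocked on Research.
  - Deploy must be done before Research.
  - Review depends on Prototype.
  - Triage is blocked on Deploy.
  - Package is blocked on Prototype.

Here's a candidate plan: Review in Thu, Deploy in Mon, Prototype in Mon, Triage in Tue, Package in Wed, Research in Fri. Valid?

Deploy must be done before Research — holds.
Triage is blocked on Deploy — holds.
Package is blocked on Research — violated.
Research depends on Prototype — holds.
Review is blocked on Research — violated.
Package is blocked on Prototype — holds.
The team can handle at most 2 items per day — holds.
Package depends on Deploy — holds.
Review depends on Prototype — holds.

Invalid. Package is blocked on Research.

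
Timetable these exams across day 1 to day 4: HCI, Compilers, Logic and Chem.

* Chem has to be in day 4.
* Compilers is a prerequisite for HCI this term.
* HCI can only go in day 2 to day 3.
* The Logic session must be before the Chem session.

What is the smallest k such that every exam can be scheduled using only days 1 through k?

4 days

The precedence chain requires at least 2 distinct days.
Chem can't be placed before day 4, so the schedule must run through at least day 4.
4 works (last occupied day: day 4): for example HCI=day 2, Compilers=day 1, Chem=day 4, Logic=day 1.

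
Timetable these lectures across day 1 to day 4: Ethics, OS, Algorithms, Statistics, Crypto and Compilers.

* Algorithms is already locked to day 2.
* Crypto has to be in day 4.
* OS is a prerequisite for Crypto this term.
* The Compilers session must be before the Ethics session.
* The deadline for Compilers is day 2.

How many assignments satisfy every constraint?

Splitting on Ethics: it can be day 2 (12), day 3 (24), day 4 (24). Listing each branch's schedules as (OS, Algorithms, Statistics, Crypto, Compilers) by day number:
Ethics=day 2: (1,2,1,4,1) (1,2,2,4,1) (1,2,3,4,1) (1,2,4,4,1) (2,2,1,4,1) (2,2,2,4,1) (2,2,3,4,1) (2,2,4,4,1) (3,2,1,4,1) (3,2,2,4,1) (3,2,3,4,1) (3,2,4,4,1) — 12.
Ethics=day 3: (1,2,1,4,1) (1,2,1,4,2) (1,2,2,4,1) (1,2,2,4,2) (1,2,3,4,1) (1,2,3,4,2) (1,2,4,4,1) (1,2,4,4,2) (2,2,1,4,1) (2,2,1,4,2) (2,2,2,4,1) (2,2,2,4,2) (2,2,3,4,1) (2,2,3,4,2) (2,2,4,4,1) (2,2,4,4,2) (3,2,1,4,1) (3,2,1,4,2) (3,2,2,4,1) (3,2,2,4,2) (3,2,3,4,1) (3,2,3,4,2) (3,2,4,4,1) (3,2,4,4,2) — 24.
Ethics=day 4: (1,2,1,4,1) (1,2,1,4,2) (1,2,2,4,1) (1,2,2,4,2) (1,2,3,4,1) (1,2,3,4,2) (1,2,4,4,1) (1,2,4,4,2) (2,2,1,4,1) (2,2,1,4,2) (2,2,2,4,1) (2,2,2,4,2) (2,2,3,4,1) (2,2,3,4,2) (2,2,4,4,1) (2,2,4,4,2) (3,2,1,4,1) (3,2,1,4,2) (3,2,2,4,1) (3,2,2,4,2) (3,2,3,4,1) (3,2,3,4,2) (3,2,4,4,1) (3,2,4,4,2) — 24.
Summing: 12 + 24 + 24 = 60.

60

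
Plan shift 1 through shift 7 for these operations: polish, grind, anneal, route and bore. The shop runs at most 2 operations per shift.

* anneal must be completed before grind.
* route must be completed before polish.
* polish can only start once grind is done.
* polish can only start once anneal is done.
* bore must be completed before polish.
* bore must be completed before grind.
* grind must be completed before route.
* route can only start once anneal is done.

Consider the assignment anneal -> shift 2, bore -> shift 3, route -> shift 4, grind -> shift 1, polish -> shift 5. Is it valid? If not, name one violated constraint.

The shop runs at most 2 operations per shift — holds.
bore must be completed before polish — holds.
bore must be completed before grind — violated.
route can only start once anneal is done — holds.
polish can only start once anneal is done — holds.
polish can only start once grind is done — holds.
grind must be completed before route — holds.
route must be completed before polish — holds.
anneal must be completed before grind — violated.

Invalid. bore must be completed before grind.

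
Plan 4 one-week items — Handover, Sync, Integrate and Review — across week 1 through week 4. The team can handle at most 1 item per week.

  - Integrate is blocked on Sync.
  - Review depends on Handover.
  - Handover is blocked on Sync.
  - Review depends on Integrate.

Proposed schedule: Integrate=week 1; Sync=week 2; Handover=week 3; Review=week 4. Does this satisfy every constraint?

Invalid. Integrate is blocked on Sync.

The team can handle at most 1 item per week — holds.
Integrate is blocked on Sync — violated.
Review depends on Integrate — holds.
Review depends on Handover — holds.
Handover is blocked on Sync — holds.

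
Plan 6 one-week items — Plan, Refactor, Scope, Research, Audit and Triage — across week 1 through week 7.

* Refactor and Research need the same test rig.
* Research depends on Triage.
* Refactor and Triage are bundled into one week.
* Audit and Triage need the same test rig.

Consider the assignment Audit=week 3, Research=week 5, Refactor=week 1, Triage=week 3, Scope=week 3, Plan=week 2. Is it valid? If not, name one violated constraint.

No — it violates: Audit and Triage need the same test rig

Research depends on Triage — holds.
Refactor and Research need the same test rig — holds.
Audit and Triage need the same test rig — violated.
Refactor and Triage are bundled into one week — violated.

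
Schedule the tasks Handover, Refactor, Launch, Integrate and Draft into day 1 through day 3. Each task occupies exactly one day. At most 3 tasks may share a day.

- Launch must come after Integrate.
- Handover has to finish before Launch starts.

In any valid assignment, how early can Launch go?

Precedence pushes Launch to at least day 2.
Launch at day 2 is achievable: Draft in day 2; Refactor in day 1; Integrate in day 1; Handover in day 1; Launch in day 2.

day 2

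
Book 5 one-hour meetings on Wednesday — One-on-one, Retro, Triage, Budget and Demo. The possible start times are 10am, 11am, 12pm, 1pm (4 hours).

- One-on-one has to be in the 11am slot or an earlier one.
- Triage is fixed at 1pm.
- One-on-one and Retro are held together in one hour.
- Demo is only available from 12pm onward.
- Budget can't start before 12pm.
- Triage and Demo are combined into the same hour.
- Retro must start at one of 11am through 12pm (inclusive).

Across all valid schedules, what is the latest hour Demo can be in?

1pm

Demo is available from 12pm; Demo must be in the same hour as Triage, which can't be before 1pm, so Demo is at least 1pm.
Demo at 1pm is achievable: Demo -> 1pm; One-on-one -> 11am; Budget -> 12pm; Triage -> 1pm; Retro -> 11am.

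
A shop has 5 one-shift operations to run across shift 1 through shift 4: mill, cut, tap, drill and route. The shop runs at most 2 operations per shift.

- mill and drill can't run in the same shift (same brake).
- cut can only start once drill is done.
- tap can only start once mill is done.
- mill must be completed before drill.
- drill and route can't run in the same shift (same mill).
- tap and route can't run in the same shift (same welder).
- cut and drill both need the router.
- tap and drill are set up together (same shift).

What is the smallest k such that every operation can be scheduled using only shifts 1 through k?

The precedence chain requires at least 3 distinct shifts.
With at most 2 per shift and 5 operations, at least 3 shifts are needed.
3 works (last occupied shift: shift 3): for example tap=shift 2; drill=shift 2; cut=shift 3; mill=shift 1; route=shift 1.

3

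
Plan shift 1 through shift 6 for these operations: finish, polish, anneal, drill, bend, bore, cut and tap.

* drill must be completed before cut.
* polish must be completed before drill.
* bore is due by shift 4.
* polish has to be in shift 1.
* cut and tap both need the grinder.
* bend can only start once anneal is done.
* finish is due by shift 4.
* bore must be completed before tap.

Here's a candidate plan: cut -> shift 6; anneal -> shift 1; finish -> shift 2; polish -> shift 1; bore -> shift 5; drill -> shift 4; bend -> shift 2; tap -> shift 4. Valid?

bore is due by shift 4 — violated.
cut and tap both need the grinder — holds.
polish has to be in shift 1 — holds.
bend can only start once anneal is done — holds.
finish is due by shift 4 — holds.
bore must be completed before tap — violated.
polish must be completed before drill — holds.
drill must be completed before cut — holds.

No. bore is due by shift 4 is not satisfied.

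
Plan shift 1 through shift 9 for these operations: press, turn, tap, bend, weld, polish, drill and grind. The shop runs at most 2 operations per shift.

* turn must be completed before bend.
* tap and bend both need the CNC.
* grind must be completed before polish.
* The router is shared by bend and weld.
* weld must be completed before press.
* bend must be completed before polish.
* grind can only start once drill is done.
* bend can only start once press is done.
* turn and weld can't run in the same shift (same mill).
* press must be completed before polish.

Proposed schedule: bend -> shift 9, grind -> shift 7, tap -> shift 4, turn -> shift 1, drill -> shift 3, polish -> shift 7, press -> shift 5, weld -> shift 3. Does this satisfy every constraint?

tap and bend both need the CNC — holds.
bend can only start once press is done — holds.
bend must be completed before polish — violated.
turn must be completed before bend — holds.
grind can only start once drill is done — holds.
The shop runs at most 2 operations per shift — holds.
press must be completed before polish — holds.
turn and weld can't run in the same shift (same mill) — holds.
weld must be completed before press — holds.
grind must be completed before polish — violated.
The router is shared by bend and weld — holds.

No. bend must be completed before polish is not satisfied.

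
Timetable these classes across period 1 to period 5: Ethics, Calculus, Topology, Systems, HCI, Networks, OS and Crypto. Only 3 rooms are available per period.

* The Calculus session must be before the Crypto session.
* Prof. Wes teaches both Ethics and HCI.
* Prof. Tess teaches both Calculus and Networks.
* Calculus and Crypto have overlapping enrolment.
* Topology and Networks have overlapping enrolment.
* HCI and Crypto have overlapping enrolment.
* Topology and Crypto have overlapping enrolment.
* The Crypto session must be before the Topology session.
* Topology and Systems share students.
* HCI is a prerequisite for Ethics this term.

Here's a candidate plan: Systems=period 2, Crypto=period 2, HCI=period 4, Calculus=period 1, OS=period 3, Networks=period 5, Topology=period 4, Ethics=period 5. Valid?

Yes

Calculus and Crypto have overlapping enrolment — holds.
The Calculus session must be before the Crypto session — holds.
The Crypto session must be before the Topology session — holds.
Topology and Systems share students — holds.
Only 3 rooms are available per period — holds.
Prof. Tess teaches both Calculus and Networks — holds.
HCI and Crypto have overlapping enrolment — holds.
Topology and Crypto have overlapping enrolment — holds.
HCI is a prerequisite for Ethics this term — holds.
Prof. Wes teaches both Ethics and HCI — holds.
Topology and Networks have overlapping enrolment — holds.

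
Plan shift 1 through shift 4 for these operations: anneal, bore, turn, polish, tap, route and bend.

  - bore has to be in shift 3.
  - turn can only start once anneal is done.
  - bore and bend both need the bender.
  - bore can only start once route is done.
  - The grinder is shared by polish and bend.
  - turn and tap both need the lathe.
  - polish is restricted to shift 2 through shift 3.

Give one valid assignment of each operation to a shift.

polish -> shift 2; route -> shift 1; turn -> shift 2; bore -> shift 3; bend -> shift 1; tap -> shift 1; anneal -> shift 1

Checking: route(shift 1) before bore(shift 3); anneal(shift 1) before turn(shift 2); polish(shift 2) != bend(shift 1); turn(shift 2) != tap(shift 1); bore(shift 3) != bend(shift 1); bore=shift 3 in [shift 3,shift 3]; polish=shift 2 in [shift 2,shift 3].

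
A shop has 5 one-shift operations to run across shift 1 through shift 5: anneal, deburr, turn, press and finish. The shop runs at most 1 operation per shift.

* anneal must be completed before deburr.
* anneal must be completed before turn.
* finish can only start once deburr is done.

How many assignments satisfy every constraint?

Splitting on anneal: it can be shift 1 (12), shift 2 (3). Listing each branch's schedules as (deburr, turn, press, finish) by shift number:
anneal=shift 1: (2,3,4,5) (2,3,5,4) (2,4,3,5) (2,4,5,3) (2,5,3,4) (2,5,4,3) (3,2,4,5) (3,2,5,4) (3,4,2,5) (3,5,2,4) (4,2,3,5) (4,3,2,5) — 12.
anneal=shift 2: (3,4,1,5) (3,5,1,4) (4,3,1,5) — 3.
Summing: 12 + 3 = 15.

15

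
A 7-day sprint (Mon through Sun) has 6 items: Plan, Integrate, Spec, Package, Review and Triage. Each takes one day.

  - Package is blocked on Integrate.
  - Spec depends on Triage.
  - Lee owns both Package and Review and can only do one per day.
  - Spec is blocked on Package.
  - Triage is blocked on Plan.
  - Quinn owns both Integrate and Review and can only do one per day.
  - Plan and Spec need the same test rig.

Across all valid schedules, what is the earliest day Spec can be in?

Wed

Precedence pushes Spec to at least Wed.
Spec at Wed is achievable: Spec=Wed, Package=Tue, Triage=Tue, Integrate=Mon, Review=Wed, Plan=Mon.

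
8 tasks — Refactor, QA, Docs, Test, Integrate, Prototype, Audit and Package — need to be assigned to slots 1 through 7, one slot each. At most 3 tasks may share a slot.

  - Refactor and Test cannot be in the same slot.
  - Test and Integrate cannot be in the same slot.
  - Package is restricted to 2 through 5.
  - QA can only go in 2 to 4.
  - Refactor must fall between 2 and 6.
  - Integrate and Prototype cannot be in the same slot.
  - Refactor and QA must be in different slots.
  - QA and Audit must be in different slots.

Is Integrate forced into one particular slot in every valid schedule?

No

Integrate can be 1 (e.g. Refactor=3, Test=2, Audit=1, QA=2, Prototype=3, Integrate=1, Docs=1, Package=2) or 2 (e.g. Integrate=2; Docs=1; Audit=3; Prototype=1; Refactor=3; Test=1; Package=2; QA=2).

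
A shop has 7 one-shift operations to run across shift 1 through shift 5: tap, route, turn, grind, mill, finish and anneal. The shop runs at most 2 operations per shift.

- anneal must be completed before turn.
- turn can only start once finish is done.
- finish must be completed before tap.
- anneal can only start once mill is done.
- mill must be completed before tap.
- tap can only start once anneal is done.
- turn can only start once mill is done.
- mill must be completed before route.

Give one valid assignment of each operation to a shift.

turn -> shift 3; grind -> shift 4; anneal -> shift 2; tap -> shift 3; route -> shift 2; mill -> shift 1; finish -> shift 1

Checking: mill(shift 1) before turn(shift 3); mill(shift 1) before tap(shift 3); anneal(shift 2) before turn(shift 3); anneal(shift 2) before tap(shift 3); finish(shift 1) before tap(shift 3); finish(shift 1) before turn(shift 3); mill(shift 1) before route(shift 2); mill(shift 1) before anneal(shift 2); max 2 per shift (cap 2).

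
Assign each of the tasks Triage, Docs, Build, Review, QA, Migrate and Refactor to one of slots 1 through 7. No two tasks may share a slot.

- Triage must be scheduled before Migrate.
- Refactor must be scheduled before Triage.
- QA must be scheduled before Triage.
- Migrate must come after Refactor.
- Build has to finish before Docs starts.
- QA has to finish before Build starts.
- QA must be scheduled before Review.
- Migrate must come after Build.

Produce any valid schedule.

Review -> 7, Refactor -> 2, Triage -> 3, Build -> 4, Migrate -> 5, QA -> 1, Docs -> 6

Checking: Refactor(2) before Triage(3); QA(1) before Triage(3); Build(4) before Migrate(5); Build(4) before Docs(6); Triage(3) before Migrate(5); Refactor(2) before Migrate(5); QA(1) before Review(7); QA(1) before Build(4); max 1 per slot (cap 1).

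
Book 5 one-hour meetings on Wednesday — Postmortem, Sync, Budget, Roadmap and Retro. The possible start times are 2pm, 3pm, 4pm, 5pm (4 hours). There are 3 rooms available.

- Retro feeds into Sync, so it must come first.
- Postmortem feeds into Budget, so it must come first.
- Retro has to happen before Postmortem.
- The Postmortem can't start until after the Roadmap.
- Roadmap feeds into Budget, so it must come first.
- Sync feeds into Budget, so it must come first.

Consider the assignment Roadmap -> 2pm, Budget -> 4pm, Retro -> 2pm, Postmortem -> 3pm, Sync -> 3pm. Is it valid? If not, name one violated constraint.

Roadmap feeds into Budget, so it must come first — holds.
Retro has to happen before Postmortem — holds.
There are 3 rooms available — holds.
Retro feeds into Sync, so it must come first — holds.
Sync feeds into Budget, so it must come first — holds.
The Postmortem can't start until after the Roadmap — holds.
Postmortem feeds into Budget, so it must come first — holds.

Yes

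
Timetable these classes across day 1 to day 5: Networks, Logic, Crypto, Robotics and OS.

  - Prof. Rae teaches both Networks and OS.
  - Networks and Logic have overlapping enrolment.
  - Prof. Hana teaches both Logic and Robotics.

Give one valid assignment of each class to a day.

Crypto -> day 1; OS -> day 2; Logic -> day 2; Networks -> day 1; Robotics -> day 1

Checking: Logic(day 2) != Robotics(day 1); Networks(day 1) != Logic(day 2); Networks(day 1) != OS(day 2).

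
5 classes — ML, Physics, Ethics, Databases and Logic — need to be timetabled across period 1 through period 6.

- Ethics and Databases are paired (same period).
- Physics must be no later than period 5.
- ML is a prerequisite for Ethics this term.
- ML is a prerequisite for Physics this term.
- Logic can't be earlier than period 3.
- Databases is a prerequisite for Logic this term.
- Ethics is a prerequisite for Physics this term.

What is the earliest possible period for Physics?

period 3

Precedence pushes Physics to at least period 3; Physics's own window allows nothing later than period 5.
Physics at period 3 is achievable: ML in period 1, Databases in period 2, Logic in period 3, Ethics in period 2, Physics in period 3.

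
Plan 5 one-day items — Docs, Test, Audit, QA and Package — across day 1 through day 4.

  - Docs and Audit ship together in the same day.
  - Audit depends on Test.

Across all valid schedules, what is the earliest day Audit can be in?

Precedence pushes Audit to at least day 2.
Audit at day 2 is achievable: Package in day 1, Audit in day 2, Docs in day 2, Test in day 1, QA in day 1.

day 2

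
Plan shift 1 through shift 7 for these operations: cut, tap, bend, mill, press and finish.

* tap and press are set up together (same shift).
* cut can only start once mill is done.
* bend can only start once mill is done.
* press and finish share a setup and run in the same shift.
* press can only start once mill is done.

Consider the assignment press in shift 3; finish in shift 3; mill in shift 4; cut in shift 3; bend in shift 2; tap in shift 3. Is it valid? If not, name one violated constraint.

bend can only start once mill is done — violated.
press can only start once mill is done — violated.
press and finish share a setup and run in the same shift — holds.
cut can only start once mill is done — violated.
tap and press are set up together (same shift) — holds.

No — it violates: bend can only start once mill is done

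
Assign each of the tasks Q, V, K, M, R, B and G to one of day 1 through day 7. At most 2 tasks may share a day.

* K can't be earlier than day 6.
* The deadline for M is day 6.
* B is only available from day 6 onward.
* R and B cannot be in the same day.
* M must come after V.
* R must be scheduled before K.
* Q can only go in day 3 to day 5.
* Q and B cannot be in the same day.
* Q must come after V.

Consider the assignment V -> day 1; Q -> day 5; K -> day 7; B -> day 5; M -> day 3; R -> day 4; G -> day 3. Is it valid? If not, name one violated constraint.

The deadline for M is day 6 — holds.
Q must come after V — holds.
Q and B cannot be in the same day — violated.
B is only available from day 6 onward — violated.
K can't be earlier than day 6 — holds.
Q can only go in day 3 to day 5 — holds.
R and B cannot be in the same day — holds.
M must come after V — holds.
R must be scheduled before K — holds.
At most 2 tasks may share a day — holds.

No. Q and B cannot be in the same day is not satisfied.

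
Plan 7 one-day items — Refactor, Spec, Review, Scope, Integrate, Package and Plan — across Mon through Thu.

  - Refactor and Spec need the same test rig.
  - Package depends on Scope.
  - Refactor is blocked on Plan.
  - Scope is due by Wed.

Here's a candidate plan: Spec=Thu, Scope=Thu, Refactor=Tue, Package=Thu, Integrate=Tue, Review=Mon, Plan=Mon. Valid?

Invalid. Scope is due by Wed.

Refactor and Spec need the same test rig — holds.
Scope is due by Wed — violated.
Refactor is blocked on Plan — holds.
Package depends on Scope — violated.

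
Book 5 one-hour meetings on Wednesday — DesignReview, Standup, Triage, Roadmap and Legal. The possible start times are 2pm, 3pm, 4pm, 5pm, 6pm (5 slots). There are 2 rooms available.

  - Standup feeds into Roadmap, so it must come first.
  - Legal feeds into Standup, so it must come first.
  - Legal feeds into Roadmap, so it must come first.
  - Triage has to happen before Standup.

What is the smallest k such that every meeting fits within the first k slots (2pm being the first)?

3

The precedence chain requires at least 3 distinct slots.
With at most 2 per slot and 5 meetings, at least 3 slots are needed.
3 works (last occupied slot: 4pm): for example Triage=2pm, Legal=2pm, Standup=3pm, DesignReview=3pm, Roadmap=4pm.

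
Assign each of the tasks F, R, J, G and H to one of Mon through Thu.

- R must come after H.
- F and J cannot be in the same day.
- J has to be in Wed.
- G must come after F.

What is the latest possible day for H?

Downstream work caps H at Wed.
H at Wed is achievable: G=Tue, H=Wed, J=Wed, R=Thu, F=Mon.

Wed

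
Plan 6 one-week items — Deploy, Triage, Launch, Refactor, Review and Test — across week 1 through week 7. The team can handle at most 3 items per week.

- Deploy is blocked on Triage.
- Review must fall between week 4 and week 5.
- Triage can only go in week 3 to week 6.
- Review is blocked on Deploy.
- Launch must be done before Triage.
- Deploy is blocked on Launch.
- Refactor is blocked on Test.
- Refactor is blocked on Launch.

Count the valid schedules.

Splitting on Launch: it can be week 1 (21), week 2 (20). Listing each branch's schedules as (Deploy, Triage, Refactor, Review, Test) by week number:
Launch=week 1: (4,3,2,5,1) (4,3,3,5,1) (4,3,3,5,2) (4,3,4,5,1) (4,3,4,5,2) (4,3,4,5,3) (4,3,5,5,1) (4,3,5,5,2) (4,3,5,5,3) (4,3,5,5,4) (4,3,6,5,1) (4,3,6,5,2) (4,3,6,5,3) (4,3,6,5,4) (4,3,6,5,5) (4,3,7,5,1) (4,3,7,5,2) (4,3,7,5,3) (4,3,7,5,4) (4,3,7,5,5) (4,3,7,5,6) — 21.
Launch=week 2: (4,3,3,5,1) (4,3,3,5,2) (4,3,4,5,1) (4,3,4,5,2) (4,3,4,5,3) (4,3,5,5,1) (4,3,5,5,2) (4,3,5,5,3) (4,3,5,5,4) (4,3,6,5,1) (4,3,6,5,2) (4,3,6,5,3) (4,3,6,5,4) (4,3,6,5,5) (4,3,7,5,1) (4,3,7,5,2) (4,3,7,5,3) (4,3,7,5,4) (4,3,7,5,5) (4,3,7,5,6) — 20.
Summing: 21 + 20 = 41.

41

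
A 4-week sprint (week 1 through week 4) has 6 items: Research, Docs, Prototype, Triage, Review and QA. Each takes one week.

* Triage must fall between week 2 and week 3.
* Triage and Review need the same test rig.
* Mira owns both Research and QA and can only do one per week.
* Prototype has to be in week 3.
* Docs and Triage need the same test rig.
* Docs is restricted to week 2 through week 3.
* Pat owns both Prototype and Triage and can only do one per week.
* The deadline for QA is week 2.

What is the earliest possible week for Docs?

Docs is available from week 2; Docs's own window allows nothing later than week 3.
Docs at week 3 is achievable: QA in week 1, Research in week 2, Prototype in week 3, Review in week 1, Docs in week 3, Triage in week 2.
Nothing earlier works — the conflict constraints rule out every week before week 3.

week 3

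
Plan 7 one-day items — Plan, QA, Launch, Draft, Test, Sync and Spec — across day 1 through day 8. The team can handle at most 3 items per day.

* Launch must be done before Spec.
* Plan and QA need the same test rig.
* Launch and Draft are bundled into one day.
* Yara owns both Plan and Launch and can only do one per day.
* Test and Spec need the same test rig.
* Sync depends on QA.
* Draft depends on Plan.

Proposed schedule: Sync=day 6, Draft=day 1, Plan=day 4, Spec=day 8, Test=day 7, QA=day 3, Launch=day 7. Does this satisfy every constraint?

Plan and QA need the same test rig — holds.
Sync depends on QA — holds.
Test and Spec need the same test rig — holds.
The team can handle at most 3 items per day — holds.
Launch must be done before Spec — holds.
Draft depends on Plan — violated.
Launch and Draft are bundled into one day — violated.
Yara owns both Plan and Launch and can only do one per day — holds.

No — it violates: Launch and Draft are bundled into one day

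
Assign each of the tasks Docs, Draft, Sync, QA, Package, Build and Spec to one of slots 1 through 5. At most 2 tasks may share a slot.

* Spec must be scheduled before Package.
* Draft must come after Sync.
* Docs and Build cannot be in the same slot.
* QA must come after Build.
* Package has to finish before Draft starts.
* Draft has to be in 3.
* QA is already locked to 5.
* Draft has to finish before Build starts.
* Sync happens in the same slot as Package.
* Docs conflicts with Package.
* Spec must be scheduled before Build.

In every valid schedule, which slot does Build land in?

Draft is fixed at 3 and must come before Build, so Build is at least 4.
QA is fixed at 5 and must come after Build, so Build is at most 4.
So Build must be 4.

4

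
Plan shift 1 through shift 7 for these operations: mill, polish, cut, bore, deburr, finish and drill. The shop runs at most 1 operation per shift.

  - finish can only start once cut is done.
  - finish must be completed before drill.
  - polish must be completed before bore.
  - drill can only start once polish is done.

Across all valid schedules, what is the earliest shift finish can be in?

Precedence pushes finish to at least shift 2; downstream work caps finish at shift 6.
finish at shift 2 is achievable: deburr in shift 7; polish in shift 3; drill in shift 4; bore in shift 5; finish in shift 2; cut in shift 1; mill in shift 6.

shift 2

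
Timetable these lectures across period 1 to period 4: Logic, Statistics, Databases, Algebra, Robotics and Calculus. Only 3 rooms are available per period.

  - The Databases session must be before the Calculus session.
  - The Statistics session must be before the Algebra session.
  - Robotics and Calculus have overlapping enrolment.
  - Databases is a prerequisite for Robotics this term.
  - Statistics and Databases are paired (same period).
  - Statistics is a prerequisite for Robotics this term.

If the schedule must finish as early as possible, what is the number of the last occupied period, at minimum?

The precedence chain requires at least 2 distinct periods.
With at most 3 per period and 6 lectures, at least 2 periods are needed.
Could 2 periods be enough, i.e. nothing placed later than period 2? No: Robotics must come after Statistics (at period 1 or later) → {period 2}; Databases must come before Robotics (at period 2 or earlier) → {period 1}; Calculus must come after Databases (at period 1 or later) → {period 2}; Calculus can't share with Robotics (period 2) → nothing is left.
So 2 periods is not enough.
3 works (last occupied period: period 3): for example Robotics -> period 2; Algebra -> period 2; Databases -> period 1; Statistics -> period 1; Calculus -> period 3; Logic -> period 1.

3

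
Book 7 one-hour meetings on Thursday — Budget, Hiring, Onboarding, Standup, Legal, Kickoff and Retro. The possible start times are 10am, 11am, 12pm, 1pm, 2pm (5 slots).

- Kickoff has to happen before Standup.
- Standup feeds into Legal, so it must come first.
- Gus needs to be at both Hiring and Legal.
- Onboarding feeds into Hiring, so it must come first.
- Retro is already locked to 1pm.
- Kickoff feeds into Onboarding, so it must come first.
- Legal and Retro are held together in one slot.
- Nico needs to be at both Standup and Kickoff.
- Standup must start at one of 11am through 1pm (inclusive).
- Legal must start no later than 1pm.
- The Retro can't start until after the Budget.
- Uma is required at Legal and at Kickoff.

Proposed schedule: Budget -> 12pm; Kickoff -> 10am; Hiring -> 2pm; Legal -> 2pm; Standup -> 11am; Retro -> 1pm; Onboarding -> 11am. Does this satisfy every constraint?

Nico needs to be at both Standup and Kickoff — holds.
Standup feeds into Legal, so it must come first — holds.
Gus needs to be at both Hiring and Legal — violated.
Uma is required at Legal and at Kickoff — holds.
Onboarding feeds into Hiring, so it must come first — holds.
Retro is already locked to 1pm — holds.
Kickoff feeds into Onboarding, so it must come first — holds.
Legal and Retro are held together in one slot — violated.
The Retro can't start until after the Budget — holds.
Standup must start at one of 11am through 1pm (inclusive) — holds.
Kickoff has to happen before Standup — holds.
Legal must start no later than 1pm — violated.

No — it violates: Gus needs to be at both Hiring and Legal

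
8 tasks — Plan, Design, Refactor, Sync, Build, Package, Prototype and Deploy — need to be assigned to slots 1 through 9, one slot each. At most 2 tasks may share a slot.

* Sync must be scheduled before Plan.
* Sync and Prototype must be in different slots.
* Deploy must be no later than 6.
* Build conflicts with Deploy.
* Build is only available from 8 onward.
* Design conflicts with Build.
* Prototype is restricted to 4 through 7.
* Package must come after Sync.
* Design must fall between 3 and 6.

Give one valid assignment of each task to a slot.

Refactor in 3, Deploy in 1, Prototype in 4, Plan in 2, Package in 2, Design in 3, Build in 8, Sync in 1

Checking: Sync(1) before Plan(2); Sync(1) before Package(2); Design(3) != Build(8); Build(8) != Deploy(1); Sync(1) != Prototype(4); Design=3 in [3,6]; Deploy=1 in [1,6]; Build=8 in [8,9]; Prototype=4 in [4,7]; max 2 per slot (cap 2).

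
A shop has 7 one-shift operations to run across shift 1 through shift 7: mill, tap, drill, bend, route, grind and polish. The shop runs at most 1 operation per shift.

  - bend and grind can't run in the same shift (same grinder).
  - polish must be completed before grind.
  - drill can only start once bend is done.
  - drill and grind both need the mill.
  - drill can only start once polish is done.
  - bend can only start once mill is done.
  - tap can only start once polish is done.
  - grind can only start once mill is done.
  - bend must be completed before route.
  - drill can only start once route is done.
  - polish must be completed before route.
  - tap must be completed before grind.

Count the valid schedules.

30

Splitting on mill: it can be shift 1 (16), shift 2 (10), shift 3 (4). Listing each branch's schedules as (tap, drill, bend, route, grind, polish) by shift number:
mill=shift 1: (3,6,4,5,7,2) (3,7,4,5,6,2) (3,7,4,6,5,2) (3,7,5,6,4,2) (4,6,2,5,7,3) (4,6,3,5,7,2) (4,7,2,5,6,3) (4,7,2,6,5,3) (4,7,3,5,6,2) (4,7,3,6,5,2) (5,6,2,4,7,3) (5,6,3,4,7,2) (5,7,2,4,6,3) (5,7,3,4,6,2) (6,5,2,4,7,3) (6,5,3,4,7,2) — 16.
mill=shift 2: (3,6,4,5,7,1) (3,7,4,5,6,1) (3,7,4,6,5,1) (3,7,5,6,4,1) (4,6,3,5,7,1) (4,7,3,5,6,1) (4,7,3,6,5,1) (5,6,3,4,7,1) (5,7,3,4,6,1) (6,5,3,4,7,1) — 10.
mill=shift 3: (2,6,4,5,7,1) (2,7,4,5,6,1) (2,7,4,6,5,1) (2,7,5,6,4,1) — 4.
Summing: 16 + 10 + 4 = 30.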